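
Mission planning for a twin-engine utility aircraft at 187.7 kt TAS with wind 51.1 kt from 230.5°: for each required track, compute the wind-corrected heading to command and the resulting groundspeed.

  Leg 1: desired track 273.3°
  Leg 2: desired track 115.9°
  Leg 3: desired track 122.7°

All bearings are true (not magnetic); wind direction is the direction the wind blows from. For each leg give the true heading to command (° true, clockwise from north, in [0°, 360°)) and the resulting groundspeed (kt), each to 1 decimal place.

Leg 1: desired track 273.3°; wind correction -10.7° → command heading 262.6°, groundspeed 147.0 kt
Leg 2: desired track 115.9°; wind correction +14.3° → command heading 130.2°, groundspeed 203.1 kt
Leg 3: desired track 122.7°; wind correction +15.0° → command heading 137.7°, groundspeed 196.9 kt

Leg 1: heading=262.6°, groundspeed=147.0 kt
Leg 2: heading=130.2°, groundspeed=203.1 kt
Leg 3: heading=137.7°, groundspeed=196.9 kt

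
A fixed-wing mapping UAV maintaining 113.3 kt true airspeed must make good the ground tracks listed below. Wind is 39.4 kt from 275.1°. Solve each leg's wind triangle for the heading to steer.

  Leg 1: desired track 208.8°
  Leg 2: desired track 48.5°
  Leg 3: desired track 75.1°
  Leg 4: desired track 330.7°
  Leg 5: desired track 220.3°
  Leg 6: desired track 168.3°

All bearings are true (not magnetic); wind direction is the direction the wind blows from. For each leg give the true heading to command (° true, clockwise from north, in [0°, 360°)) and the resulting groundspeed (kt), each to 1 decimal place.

Leg 1: desired track 208.8°; wind correction +18.6° → command heading 227.4°, groundspeed 91.6 kt
Leg 2: desired track 48.5°; wind correction -14.6° → command heading 33.9°, groundspeed 136.7 kt
Leg 3: desired track 75.1°; wind correction -6.8° → command heading 68.3°, groundspeed 149.5 kt
Leg 4: desired track 330.7°; wind correction -16.7° → command heading 314.0°, groundspeed 86.3 kt
Leg 5: desired track 220.3°; wind correction +16.5° → command heading 236.8°, groundspeed 85.9 kt
Leg 6: desired track 168.3°; wind correction +19.4° → command heading 187.7°, groundspeed 118.2 kt

Leg 1: heading=227.4°, groundspeed=91.6 kt
Leg 2: heading=33.9°, groundspeed=136.7 kt
Leg 3: heading=68.3°, groundspeed=149.5 kt
Leg 4: heading=314.0°, groundspeed=86.3 kt
Leg 5: heading=236.8°, groundspeed=85.9 kt
Leg 6: heading=187.7°, groundspeed=118.2 kt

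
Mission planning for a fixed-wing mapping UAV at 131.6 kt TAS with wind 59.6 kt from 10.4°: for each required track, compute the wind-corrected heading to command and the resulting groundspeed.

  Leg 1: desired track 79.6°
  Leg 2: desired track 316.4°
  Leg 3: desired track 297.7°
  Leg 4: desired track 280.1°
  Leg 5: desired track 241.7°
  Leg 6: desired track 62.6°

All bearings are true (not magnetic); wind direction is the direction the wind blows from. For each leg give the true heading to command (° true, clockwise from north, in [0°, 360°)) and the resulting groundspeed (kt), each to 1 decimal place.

Leg 1: desired track 79.6°; wind correction -25.0° → command heading 54.6°, groundspeed 98.1 kt
Leg 2: desired track 316.4°; wind correction +21.5° → command heading 337.9°, groundspeed 87.4 kt
Leg 3: desired track 297.7°; wind correction +25.6° → command heading 323.3°, groundspeed 100.9 kt
Leg 4: desired track 280.1°; wind correction +26.9° → command heading 307.0°, groundspeed 117.6 kt
Leg 5: desired track 241.7°; wind correction +20.7° → command heading 262.4°, groundspeed 160.4 kt
Leg 6: desired track 62.6°; wind correction -21.0° → command heading 41.6°, groundspeed 86.4 kt

Leg 1: heading=54.6°, groundspeed=98.1 kt
Leg 2: heading=337.9°, groundspeed=87.4 kt
Leg 3: heading=323.3°, groundspeed=100.9 kt
Leg 4: heading=307.0°, groundspeed=117.6 kt
Leg 5: heading=262.4°, groundspeed=160.4 kt
Leg 6: heading=41.6°, groundspeed=86.4 kt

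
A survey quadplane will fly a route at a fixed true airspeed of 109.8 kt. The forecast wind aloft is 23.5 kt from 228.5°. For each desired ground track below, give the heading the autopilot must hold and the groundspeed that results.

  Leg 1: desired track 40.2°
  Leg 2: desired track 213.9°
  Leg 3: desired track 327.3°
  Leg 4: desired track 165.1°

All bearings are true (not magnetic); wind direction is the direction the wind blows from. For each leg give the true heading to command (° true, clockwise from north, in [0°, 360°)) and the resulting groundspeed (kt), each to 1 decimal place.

Leg 1: heading=38.4°, groundspeed=133.0 kt
Leg 2: heading=217.0°, groundspeed=86.9 kt
Leg 3: heading=315.1°, groundspeed=110.9 kt
Leg 4: heading=176.1°, groundspeed=97.2 kt

Leg 1: desired track 40.2°; wind correction -1.8° → command heading 38.4°, groundspeed 133.0 kt
Leg 2: desired track 213.9°; wind correction +3.1° → command heading 217.0°, groundspeed 86.9 kt
Leg 3: desired track 327.3°; wind correction -12.2° → command heading 315.1°, groundspeed 110.9 kt
Leg 4: desired track 165.1°; wind correction +11.0° → command heading 176.1°, groundspeed 97.2 kt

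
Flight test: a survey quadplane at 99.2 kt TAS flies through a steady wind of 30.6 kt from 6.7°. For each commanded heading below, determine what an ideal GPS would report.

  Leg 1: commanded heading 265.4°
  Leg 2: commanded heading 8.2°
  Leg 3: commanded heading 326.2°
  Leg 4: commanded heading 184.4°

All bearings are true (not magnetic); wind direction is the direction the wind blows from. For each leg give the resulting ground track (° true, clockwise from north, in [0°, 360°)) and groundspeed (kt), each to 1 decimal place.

Leg 1: heading 265.4°; drift -15.9° → track 249.5°, groundspeed 109.4 kt
Leg 2: heading 8.2°; drift +0.7° → track 8.9°, groundspeed 68.6 kt
Leg 3: heading 326.2°; drift -14.7° → track 311.5°, groundspeed 78.5 kt
Leg 4: heading 184.4°; drift +0.5° → track 184.9°, groundspeed 129.8 kt

Leg 1: track=249.5°, groundspeed=109.4 kt
Leg 2: track=8.9°, groundspeed=68.6 kt
Leg 3: track=311.5°, groundspeed=78.5 kt
Leg 4: track=184.9°, groundspeed=129.8 kt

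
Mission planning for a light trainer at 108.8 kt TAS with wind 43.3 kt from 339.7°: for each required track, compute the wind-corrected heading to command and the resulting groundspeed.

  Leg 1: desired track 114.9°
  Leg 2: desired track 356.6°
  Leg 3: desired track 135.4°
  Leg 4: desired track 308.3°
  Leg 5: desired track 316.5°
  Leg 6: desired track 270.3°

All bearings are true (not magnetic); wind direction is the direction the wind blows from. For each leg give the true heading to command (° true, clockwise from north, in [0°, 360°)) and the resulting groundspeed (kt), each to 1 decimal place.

Leg 1: desired track 114.9°; wind correction -16.3° → command heading 98.6°, groundspeed 135.2 kt
Leg 2: desired track 356.6°; wind correction -6.6° → command heading 350.0°, groundspeed 66.6 kt
Leg 3: desired track 135.4°; wind correction -9.4° → command heading 126.0°, groundspeed 146.8 kt
Leg 4: desired track 308.3°; wind correction +12.0° → command heading 320.3°, groundspeed 69.5 kt
Leg 5: desired track 316.5°; wind correction +9.0° → command heading 325.5°, groundspeed 67.7 kt
Leg 6: desired track 270.3°; wind correction +21.9° → command heading 292.2°, groundspeed 85.7 kt

Leg 1: heading=98.6°, groundspeed=135.2 kt
Leg 2: heading=350.0°, groundspeed=66.6 kt
Leg 3: heading=126.0°, groundspeed=146.8 kt
Leg 4: heading=320.3°, groundspeed=69.5 kt
Leg 5: heading=325.5°, groundspeed=67.7 kt
Leg 6: heading=292.2°, groundspeed=85.7 kt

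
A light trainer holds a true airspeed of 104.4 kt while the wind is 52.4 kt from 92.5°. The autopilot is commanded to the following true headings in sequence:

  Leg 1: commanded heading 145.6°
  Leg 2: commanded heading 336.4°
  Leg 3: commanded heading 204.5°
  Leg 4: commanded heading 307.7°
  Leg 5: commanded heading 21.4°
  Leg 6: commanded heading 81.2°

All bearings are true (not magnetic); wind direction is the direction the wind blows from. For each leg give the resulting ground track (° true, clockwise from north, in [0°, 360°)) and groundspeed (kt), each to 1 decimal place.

Leg 1: heading 145.6°; drift +29.9° → track 175.5°, groundspeed 84.1 kt
Leg 2: heading 336.4°; drift -20.3° → track 316.1°, groundspeed 135.9 kt
Leg 3: heading 204.5°; drift +21.4° → track 225.9°, groundspeed 133.2 kt
Leg 4: heading 307.7°; drift -11.6° → track 296.1°, groundspeed 150.3 kt
Leg 5: heading 21.4°; drift -29.6° → track 351.8°, groundspeed 100.5 kt
Leg 6: heading 81.2°; drift -11.0° → track 70.2°, groundspeed 54.0 kt

Leg 1: track=175.5°, groundspeed=84.1 kt
Leg 2: track=316.1°, groundspeed=135.9 kt
Leg 3: track=225.9°, groundspeed=133.2 kt
Leg 4: track=296.1°, groundspeed=150.3 kt
Leg 5: track=351.8°, groundspeed=100.5 kt
Leg 6: track=70.2°, groundspeed=54.0 kt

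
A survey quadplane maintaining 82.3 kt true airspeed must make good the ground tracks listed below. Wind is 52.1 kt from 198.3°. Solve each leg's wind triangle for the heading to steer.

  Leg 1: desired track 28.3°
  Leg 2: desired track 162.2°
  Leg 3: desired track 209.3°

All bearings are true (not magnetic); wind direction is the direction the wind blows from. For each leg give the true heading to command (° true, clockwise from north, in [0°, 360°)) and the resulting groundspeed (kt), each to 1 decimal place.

Leg 1: desired track 28.3°; wind correction +6.3° → command heading 34.6°, groundspeed 133.1 kt
Leg 2: desired track 162.2°; wind correction +21.9° → command heading 184.1°, groundspeed 34.3 kt
Leg 3: desired track 209.3°; wind correction -6.9° → command heading 202.4°, groundspeed 30.6 kt

Leg 1: heading=34.6°, groundspeed=133.1 kt
Leg 2: heading=184.1°, groundspeed=34.3 kt
Leg 3: heading=202.4°, groundspeed=30.6 kt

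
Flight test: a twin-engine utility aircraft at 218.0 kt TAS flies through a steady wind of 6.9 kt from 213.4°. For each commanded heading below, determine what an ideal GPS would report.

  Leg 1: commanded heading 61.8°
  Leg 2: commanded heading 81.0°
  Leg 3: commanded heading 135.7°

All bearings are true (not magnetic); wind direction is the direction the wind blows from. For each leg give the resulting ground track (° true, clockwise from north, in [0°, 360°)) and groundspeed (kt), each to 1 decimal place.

Leg 1: heading 61.8°; drift -0.8° → track 61.0°, groundspeed 224.1 kt
Leg 2: heading 81.0°; drift -1.3° → track 79.7°, groundspeed 222.7 kt
Leg 3: heading 135.7°; drift -1.8° → track 133.9°, groundspeed 216.6 kt

Leg 1: track=61.0°, groundspeed=224.1 kt
Leg 2: track=79.7°, groundspeed=222.7 kt
Leg 3: track=133.9°, groundspeed=216.6 kt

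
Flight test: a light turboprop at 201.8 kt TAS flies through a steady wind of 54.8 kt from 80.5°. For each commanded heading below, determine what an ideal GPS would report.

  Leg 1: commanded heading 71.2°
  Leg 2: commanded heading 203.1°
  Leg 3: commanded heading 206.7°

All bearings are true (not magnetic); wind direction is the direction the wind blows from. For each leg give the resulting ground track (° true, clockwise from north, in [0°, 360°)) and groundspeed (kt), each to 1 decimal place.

Leg 1: track=67.8°, groundspeed=148.0 kt
Leg 2: track=214.4°, groundspeed=235.9 kt
Leg 3: track=217.4°, groundspeed=238.3 kt

Leg 1: heading 71.2°; drift -3.4° → track 67.8°, groundspeed 148.0 kt
Leg 2: heading 203.1°; drift +11.3° → track 214.4°, groundspeed 235.9 kt
Leg 3: heading 206.7°; drift +10.7° → track 217.4°, groundspeed 238.3 kt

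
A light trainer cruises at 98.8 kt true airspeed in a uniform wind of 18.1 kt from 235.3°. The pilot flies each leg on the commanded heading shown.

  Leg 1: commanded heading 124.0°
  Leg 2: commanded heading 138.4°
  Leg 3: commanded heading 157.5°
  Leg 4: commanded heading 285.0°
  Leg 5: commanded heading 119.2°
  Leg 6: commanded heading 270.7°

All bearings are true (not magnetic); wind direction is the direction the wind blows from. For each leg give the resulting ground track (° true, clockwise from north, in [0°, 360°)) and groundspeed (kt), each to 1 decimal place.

Leg 1: heading 124.0°; drift -9.1° → track 114.9°, groundspeed 106.7 kt
Leg 2: heading 138.4°; drift -10.1° → track 128.3°, groundspeed 102.6 kt
Leg 3: heading 157.5°; drift -10.6° → track 146.9°, groundspeed 96.6 kt
Leg 4: heading 285.0°; drift +9.0° → track 294.0°, groundspeed 88.2 kt
Leg 5: heading 119.2°; drift -8.7° → track 110.5°, groundspeed 108.0 kt
Leg 6: heading 270.7°; drift +7.1° → track 277.8°, groundspeed 84.7 kt

Leg 1: track=114.9°, groundspeed=106.7 kt
Leg 2: track=128.3°, groundspeed=102.6 kt
Leg 3: track=146.9°, groundspeed=96.6 kt
Leg 4: track=294.0°, groundspeed=88.2 kt
Leg 5: track=110.5°, groundspeed=108.0 kt
Leg 6: track=277.8°, groundspeed=84.7 kt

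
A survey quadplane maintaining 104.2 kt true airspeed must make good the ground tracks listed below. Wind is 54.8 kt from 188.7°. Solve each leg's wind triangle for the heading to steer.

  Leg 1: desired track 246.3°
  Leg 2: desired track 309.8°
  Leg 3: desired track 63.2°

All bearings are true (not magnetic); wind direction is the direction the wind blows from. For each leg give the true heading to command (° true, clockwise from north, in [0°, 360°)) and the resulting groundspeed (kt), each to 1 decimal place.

Leg 1: desired track 246.3°; wind correction -26.4° → command heading 219.9°, groundspeed 64.0 kt
Leg 2: desired track 309.8°; wind correction -26.8° → command heading 283.0°, groundspeed 121.3 kt
Leg 3: desired track 63.2°; wind correction +25.4° → command heading 88.6°, groundspeed 126.0 kt

Leg 1: heading=219.9°, groundspeed=64.0 kt
Leg 2: heading=283.0°, groundspeed=121.3 kt
Leg 3: heading=88.6°, groundspeed=126.0 kt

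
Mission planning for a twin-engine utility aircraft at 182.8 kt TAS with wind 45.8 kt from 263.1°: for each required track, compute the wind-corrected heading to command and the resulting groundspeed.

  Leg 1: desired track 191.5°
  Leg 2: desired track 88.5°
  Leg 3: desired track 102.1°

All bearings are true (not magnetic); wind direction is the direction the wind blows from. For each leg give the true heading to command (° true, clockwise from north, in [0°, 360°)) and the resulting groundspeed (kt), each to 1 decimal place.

Leg 1: desired track 191.5°; wind correction +13.8° → command heading 205.3°, groundspeed 163.1 kt
Leg 2: desired track 88.5°; wind correction +1.4° → command heading 89.9°, groundspeed 228.3 kt
Leg 3: desired track 102.1°; wind correction +4.7° → command heading 106.8°, groundspeed 225.5 kt

Leg 1: heading=205.3°, groundspeed=163.1 kt
Leg 2: heading=89.9°, groundspeed=228.3 kt
Leg 3: heading=106.8°, groundspeed=225.5 kt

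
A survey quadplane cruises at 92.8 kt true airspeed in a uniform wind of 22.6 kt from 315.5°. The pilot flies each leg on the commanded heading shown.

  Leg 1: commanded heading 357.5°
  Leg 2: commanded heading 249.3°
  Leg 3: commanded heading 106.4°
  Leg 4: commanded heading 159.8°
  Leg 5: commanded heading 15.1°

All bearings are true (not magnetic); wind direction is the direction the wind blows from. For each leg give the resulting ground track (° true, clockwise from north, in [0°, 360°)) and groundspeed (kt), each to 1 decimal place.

Leg 1: heading 357.5°; drift +11.3° → track 8.8°, groundspeed 77.5 kt
Leg 2: heading 249.3°; drift -13.9° → track 235.4°, groundspeed 86.2 kt
Leg 3: heading 106.4°; drift +5.6° → track 112.0°, groundspeed 113.1 kt
Leg 4: heading 159.8°; drift -4.7° → track 155.1°, groundspeed 113.8 kt
Leg 5: heading 15.1°; drift +13.5° → track 28.6°, groundspeed 83.7 kt

Leg 1: track=8.8°, groundspeed=77.5 kt
Leg 2: track=235.4°, groundspeed=86.2 kt
Leg 3: track=112.0°, groundspeed=113.1 kt
Leg 4: track=155.1°, groundspeed=113.8 kt
Leg 5: track=28.6°, groundspeed=83.7 kt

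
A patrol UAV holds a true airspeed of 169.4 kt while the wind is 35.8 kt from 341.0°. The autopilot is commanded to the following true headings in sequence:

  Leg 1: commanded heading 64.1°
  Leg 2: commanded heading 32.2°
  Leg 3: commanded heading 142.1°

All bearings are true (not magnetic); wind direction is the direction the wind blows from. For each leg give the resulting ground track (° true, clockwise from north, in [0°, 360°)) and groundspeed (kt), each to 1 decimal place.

Leg 1: track=76.2°, groundspeed=168.9 kt
Leg 2: track=42.9°, groundspeed=149.6 kt
Leg 3: track=145.4°, groundspeed=203.6 kt

Leg 1: heading 64.1°; drift +12.1° → track 76.2°, groundspeed 168.9 kt
Leg 2: heading 32.2°; drift +10.7° → track 42.9°, groundspeed 149.6 kt
Leg 3: heading 142.1°; drift +3.3° → track 145.4°, groundspeed 203.6 kt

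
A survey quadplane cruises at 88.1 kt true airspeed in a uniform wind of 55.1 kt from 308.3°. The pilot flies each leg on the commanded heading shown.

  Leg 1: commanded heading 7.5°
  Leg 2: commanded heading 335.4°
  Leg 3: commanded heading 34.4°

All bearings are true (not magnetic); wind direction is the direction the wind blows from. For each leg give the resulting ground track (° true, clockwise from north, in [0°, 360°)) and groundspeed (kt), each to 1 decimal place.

Leg 1: heading 7.5°; drift +38.3° → track 45.8°, groundspeed 76.3 kt
Leg 2: heading 335.4°; drift +32.7° → track 8.1°, groundspeed 46.4 kt
Leg 3: heading 34.4°; drift +33.1° → track 67.5°, groundspeed 100.7 kt

Leg 1: track=45.8°, groundspeed=76.3 kt
Leg 2: track=8.1°, groundspeed=46.4 kt
Leg 3: track=67.5°, groundspeed=100.7 kt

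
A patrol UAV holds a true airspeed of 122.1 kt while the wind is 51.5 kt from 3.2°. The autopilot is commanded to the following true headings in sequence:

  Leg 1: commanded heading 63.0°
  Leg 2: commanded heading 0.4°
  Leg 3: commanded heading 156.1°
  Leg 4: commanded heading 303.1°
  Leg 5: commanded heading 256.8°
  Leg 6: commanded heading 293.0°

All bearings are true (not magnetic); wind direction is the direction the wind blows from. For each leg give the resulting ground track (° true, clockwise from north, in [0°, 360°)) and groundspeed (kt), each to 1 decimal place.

Leg 1: track=87.8°, groundspeed=106.0 kt
Leg 2: track=358.4°, groundspeed=70.7 kt
Leg 3: track=164.1°, groundspeed=169.6 kt
Leg 4: track=278.3°, groundspeed=106.3 kt
Leg 5: track=236.9°, groundspeed=145.3 kt
Leg 6: track=268.2°, groundspeed=115.3 kt

Leg 1: heading 63.0°; drift +24.8° → track 87.8°, groundspeed 106.0 kt
Leg 2: heading 0.4°; drift -2.0° → track 358.4°, groundspeed 70.7 kt
Leg 3: heading 156.1°; drift +8.0° → track 164.1°, groundspeed 169.6 kt
Leg 4: heading 303.1°; drift -24.8° → track 278.3°, groundspeed 106.3 kt
Leg 5: heading 256.8°; drift -19.9° → track 236.9°, groundspeed 145.3 kt
Leg 6: heading 293.0°; drift -24.8° → track 268.2°, groundspeed 115.3 kt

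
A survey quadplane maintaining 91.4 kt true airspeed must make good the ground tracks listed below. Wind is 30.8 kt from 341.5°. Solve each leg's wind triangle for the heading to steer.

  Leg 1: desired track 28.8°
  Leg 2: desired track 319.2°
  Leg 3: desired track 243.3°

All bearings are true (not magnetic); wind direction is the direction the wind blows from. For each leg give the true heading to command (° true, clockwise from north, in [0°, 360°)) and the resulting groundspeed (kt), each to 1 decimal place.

Leg 1: desired track 28.8°; wind correction -14.3° → command heading 14.5°, groundspeed 67.7 kt
Leg 2: desired track 319.2°; wind correction +7.3° → command heading 326.5°, groundspeed 62.2 kt
Leg 3: desired track 243.3°; wind correction +19.5° → command heading 262.8°, groundspeed 90.6 kt

Leg 1: heading=14.5°, groundspeed=67.7 kt
Leg 2: heading=326.5°, groundspeed=62.2 kt
Leg 3: heading=262.8°, groundspeed=90.6 kt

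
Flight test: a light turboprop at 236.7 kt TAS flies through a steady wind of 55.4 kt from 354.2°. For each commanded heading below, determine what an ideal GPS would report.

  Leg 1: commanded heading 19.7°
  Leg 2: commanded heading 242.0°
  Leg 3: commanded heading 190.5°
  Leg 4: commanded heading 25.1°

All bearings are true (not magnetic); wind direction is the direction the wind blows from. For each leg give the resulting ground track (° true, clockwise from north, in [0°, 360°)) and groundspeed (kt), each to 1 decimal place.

Leg 1: heading 19.7°; drift +7.3° → track 27.0°, groundspeed 188.2 kt
Leg 2: heading 242.0°; drift -11.3° → track 230.7°, groundspeed 262.7 kt
Leg 3: heading 190.5°; drift -3.1° → track 187.4°, groundspeed 290.3 kt
Leg 4: heading 25.1°; drift +8.6° → track 33.7°, groundspeed 191.3 kt

Leg 1: track=27.0°, groundspeed=188.2 kt
Leg 2: track=230.7°, groundspeed=262.7 kt
Leg 3: track=187.4°, groundspeed=290.3 kt
Leg 4: track=33.7°, groundspeed=191.3 kt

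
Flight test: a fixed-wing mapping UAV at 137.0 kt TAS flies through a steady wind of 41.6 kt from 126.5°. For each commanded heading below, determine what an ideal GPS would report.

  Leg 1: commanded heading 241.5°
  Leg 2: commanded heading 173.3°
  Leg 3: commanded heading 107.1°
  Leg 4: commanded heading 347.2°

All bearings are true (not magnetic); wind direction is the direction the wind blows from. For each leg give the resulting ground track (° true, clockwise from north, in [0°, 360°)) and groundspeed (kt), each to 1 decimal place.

Leg 1: track=255.2°, groundspeed=159.1 kt
Leg 2: track=188.9°, groundspeed=112.7 kt
Leg 3: track=99.1°, groundspeed=98.7 kt
Leg 4: track=338.1°, groundspeed=170.7 kt

Leg 1: heading 241.5°; drift +13.7° → track 255.2°, groundspeed 159.1 kt
Leg 2: heading 173.3°; drift +15.6° → track 188.9°, groundspeed 112.7 kt
Leg 3: heading 107.1°; drift -8.0° → track 99.1°, groundspeed 98.7 kt
Leg 4: heading 347.2°; drift -9.1° → track 338.1°, groundspeed 170.7 kt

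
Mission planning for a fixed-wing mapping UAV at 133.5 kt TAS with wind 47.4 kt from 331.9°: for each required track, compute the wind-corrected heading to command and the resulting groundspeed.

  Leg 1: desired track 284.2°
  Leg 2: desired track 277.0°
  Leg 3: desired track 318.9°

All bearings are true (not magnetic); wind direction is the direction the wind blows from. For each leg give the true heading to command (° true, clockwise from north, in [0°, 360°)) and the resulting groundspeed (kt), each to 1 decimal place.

Leg 1: heading=299.4°, groundspeed=96.9 kt
Leg 2: heading=293.9°, groundspeed=100.5 kt
Leg 3: heading=323.5°, groundspeed=86.9 kt

Leg 1: desired track 284.2°; wind correction +15.2° → command heading 299.4°, groundspeed 96.9 kt
Leg 2: desired track 277.0°; wind correction +16.9° → command heading 293.9°, groundspeed 100.5 kt
Leg 3: desired track 318.9°; wind correction +4.6° → command heading 323.5°, groundspeed 86.9 kt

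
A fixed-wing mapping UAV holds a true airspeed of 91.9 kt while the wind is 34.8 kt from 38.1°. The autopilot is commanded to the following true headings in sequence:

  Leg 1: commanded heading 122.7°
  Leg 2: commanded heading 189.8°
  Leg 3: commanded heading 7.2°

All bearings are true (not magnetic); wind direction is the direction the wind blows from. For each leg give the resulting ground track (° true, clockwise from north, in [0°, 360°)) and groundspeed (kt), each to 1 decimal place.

Leg 1: track=144.1°, groundspeed=95.2 kt
Leg 2: track=197.5°, groundspeed=123.6 kt
Leg 3: track=351.1°, groundspeed=64.6 kt

Leg 1: heading 122.7°; drift +21.4° → track 144.1°, groundspeed 95.2 kt
Leg 2: heading 189.8°; drift +7.7° → track 197.5°, groundspeed 123.6 kt
Leg 3: heading 7.2°; drift -16.1° → track 351.1°, groundspeed 64.6 kt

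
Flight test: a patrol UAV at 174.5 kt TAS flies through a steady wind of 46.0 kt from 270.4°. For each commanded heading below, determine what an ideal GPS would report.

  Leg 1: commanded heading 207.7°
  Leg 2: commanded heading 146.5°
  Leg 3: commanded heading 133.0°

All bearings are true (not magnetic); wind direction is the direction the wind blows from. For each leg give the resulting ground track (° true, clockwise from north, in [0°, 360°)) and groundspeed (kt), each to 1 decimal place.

Leg 1: heading 207.7°; drift -14.9° → track 192.8°, groundspeed 158.8 kt
Leg 2: heading 146.5°; drift -10.8° → track 135.7°, groundspeed 203.8 kt
Leg 3: heading 133.0°; drift -8.5° → track 124.5°, groundspeed 210.7 kt

Leg 1: track=192.8°, groundspeed=158.8 kt
Leg 2: track=135.7°, groundspeed=203.8 kt
Leg 3: track=124.5°, groundspeed=210.7 kt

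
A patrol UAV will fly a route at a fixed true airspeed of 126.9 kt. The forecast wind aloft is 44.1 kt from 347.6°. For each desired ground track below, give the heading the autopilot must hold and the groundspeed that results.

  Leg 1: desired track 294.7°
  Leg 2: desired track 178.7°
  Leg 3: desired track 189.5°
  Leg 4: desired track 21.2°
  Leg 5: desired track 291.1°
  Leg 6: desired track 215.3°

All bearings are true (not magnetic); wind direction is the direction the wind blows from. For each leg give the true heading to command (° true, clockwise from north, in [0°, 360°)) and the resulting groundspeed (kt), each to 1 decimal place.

Leg 1: heading=310.8°, groundspeed=95.3 kt
Leg 2: heading=182.5°, groundspeed=169.9 kt
Leg 3: heading=196.9°, groundspeed=166.7 kt
Leg 4: heading=10.1°, groundspeed=87.8 kt
Leg 5: heading=307.9°, groundspeed=97.1 kt
Leg 6: heading=230.2°, groundspeed=152.3 kt

Leg 1: desired track 294.7°; wind correction +16.1° → command heading 310.8°, groundspeed 95.3 kt
Leg 2: desired track 178.7°; wind correction +3.8° → command heading 182.5°, groundspeed 169.9 kt
Leg 3: desired track 189.5°; wind correction +7.4° → command heading 196.9°, groundspeed 166.7 kt
Leg 4: desired track 21.2°; wind correction -11.1° → command heading 10.1°, groundspeed 87.8 kt
Leg 5: desired track 291.1°; wind correction +16.8° → command heading 307.9°, groundspeed 97.1 kt
Leg 6: desired track 215.3°; wind correction +14.9° → command heading 230.2°, groundspeed 152.3 kt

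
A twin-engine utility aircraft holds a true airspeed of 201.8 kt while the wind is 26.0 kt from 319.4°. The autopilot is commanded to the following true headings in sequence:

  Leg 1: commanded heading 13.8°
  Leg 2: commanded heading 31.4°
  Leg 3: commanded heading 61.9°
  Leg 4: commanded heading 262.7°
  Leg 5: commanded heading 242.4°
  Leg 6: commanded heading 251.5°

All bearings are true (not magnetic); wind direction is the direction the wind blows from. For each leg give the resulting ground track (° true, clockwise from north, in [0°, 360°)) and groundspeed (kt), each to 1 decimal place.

Leg 1: track=20.3°, groundspeed=187.9 kt
Leg 2: track=38.7°, groundspeed=195.3 kt
Leg 3: track=68.9°, groundspeed=209.0 kt
Leg 4: track=256.1°, groundspeed=188.8 kt
Leg 5: track=235.0°, groundspeed=197.6 kt
Leg 6: track=244.3°, groundspeed=193.5 kt

Leg 1: heading 13.8°; drift +6.5° → track 20.3°, groundspeed 187.9 kt
Leg 2: heading 31.4°; drift +7.3° → track 38.7°, groundspeed 195.3 kt
Leg 3: heading 61.9°; drift +7.0° → track 68.9°, groundspeed 209.0 kt
Leg 4: heading 262.7°; drift -6.6° → track 256.1°, groundspeed 188.8 kt
Leg 5: heading 242.4°; drift -7.4° → track 235.0°, groundspeed 197.6 kt
Leg 6: heading 251.5°; drift -7.2° → track 244.3°, groundspeed 193.5 kt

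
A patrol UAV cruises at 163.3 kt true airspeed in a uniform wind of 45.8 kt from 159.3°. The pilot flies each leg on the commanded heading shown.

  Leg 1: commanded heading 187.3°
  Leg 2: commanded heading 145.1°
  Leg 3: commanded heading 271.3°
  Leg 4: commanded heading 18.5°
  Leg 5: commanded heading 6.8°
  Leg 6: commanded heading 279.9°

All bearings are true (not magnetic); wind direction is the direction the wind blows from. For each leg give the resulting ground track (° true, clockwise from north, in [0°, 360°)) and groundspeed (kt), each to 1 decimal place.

Leg 1: track=197.2°, groundspeed=124.7 kt
Leg 2: track=139.7°, groundspeed=119.4 kt
Leg 3: track=284.5°, groundspeed=185.4 kt
Leg 4: track=10.2°, groundspeed=200.9 kt
Leg 5: track=0.9°, groundspeed=205.0 kt
Leg 6: track=291.8°, groundspeed=190.7 kt

Leg 1: heading 187.3°; drift +9.9° → track 197.2°, groundspeed 124.7 kt
Leg 2: heading 145.1°; drift -5.4° → track 139.7°, groundspeed 119.4 kt
Leg 3: heading 271.3°; drift +13.2° → track 284.5°, groundspeed 185.4 kt
Leg 4: heading 18.5°; drift -8.3° → track 10.2°, groundspeed 200.9 kt
Leg 5: heading 6.8°; drift -5.9° → track 0.9°, groundspeed 205.0 kt
Leg 6: heading 279.9°; drift +11.9° → track 291.8°, groundspeed 190.7 kt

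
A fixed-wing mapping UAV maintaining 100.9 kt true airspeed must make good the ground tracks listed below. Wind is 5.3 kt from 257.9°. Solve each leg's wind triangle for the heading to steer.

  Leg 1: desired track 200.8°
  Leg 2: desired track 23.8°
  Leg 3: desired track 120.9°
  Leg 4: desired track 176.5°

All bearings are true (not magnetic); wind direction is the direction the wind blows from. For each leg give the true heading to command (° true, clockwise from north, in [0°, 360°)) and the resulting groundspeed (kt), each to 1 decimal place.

Leg 1: desired track 200.8°; wind correction +2.5° → command heading 203.3°, groundspeed 97.9 kt
Leg 2: desired track 23.8°; wind correction -2.4° → command heading 21.4°, groundspeed 103.9 kt
Leg 3: desired track 120.9°; wind correction +2.1° → command heading 123.0°, groundspeed 104.7 kt
Leg 4: desired track 176.5°; wind correction +3.0° → command heading 179.5°, groundspeed 100.0 kt

Leg 1: heading=203.3°, groundspeed=97.9 kt
Leg 2: heading=21.4°, groundspeed=103.9 kt
Leg 3: heading=123.0°, groundspeed=104.7 kt
Leg 4: heading=179.5°, groundspeed=100.0 kt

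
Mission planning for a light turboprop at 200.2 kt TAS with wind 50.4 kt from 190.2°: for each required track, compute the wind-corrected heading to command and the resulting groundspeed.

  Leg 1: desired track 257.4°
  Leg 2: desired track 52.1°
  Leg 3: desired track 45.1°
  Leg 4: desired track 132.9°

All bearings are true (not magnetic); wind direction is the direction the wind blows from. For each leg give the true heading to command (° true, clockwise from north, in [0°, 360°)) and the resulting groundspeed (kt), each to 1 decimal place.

Leg 1: heading=244.0°, groundspeed=175.2 kt
Leg 2: heading=61.8°, groundspeed=234.9 kt
Leg 3: heading=53.4°, groundspeed=239.4 kt
Leg 4: heading=145.1°, groundspeed=168.4 kt

Leg 1: desired track 257.4°; wind correction -13.4° → command heading 244.0°, groundspeed 175.2 kt
Leg 2: desired track 52.1°; wind correction +9.7° → command heading 61.8°, groundspeed 234.9 kt
Leg 3: desired track 45.1°; wind correction +8.3° → command heading 53.4°, groundspeed 239.4 kt
Leg 4: desired track 132.9°; wind correction +12.2° → command heading 145.1°, groundspeed 168.4 kt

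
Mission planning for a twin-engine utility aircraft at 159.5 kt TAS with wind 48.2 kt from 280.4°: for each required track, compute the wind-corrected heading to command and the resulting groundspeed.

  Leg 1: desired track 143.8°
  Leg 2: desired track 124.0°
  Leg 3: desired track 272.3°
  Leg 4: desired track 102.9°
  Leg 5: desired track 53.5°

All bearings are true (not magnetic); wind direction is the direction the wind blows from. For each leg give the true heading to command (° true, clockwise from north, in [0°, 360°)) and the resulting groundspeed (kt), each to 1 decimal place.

Leg 1: heading=155.8°, groundspeed=191.0 kt
Leg 2: heading=130.9°, groundspeed=202.5 kt
Leg 3: heading=274.7°, groundspeed=111.6 kt
Leg 4: heading=103.7°, groundspeed=207.6 kt
Leg 5: heading=40.8°, groundspeed=188.5 kt

Leg 1: desired track 143.8°; wind correction +12.0° → command heading 155.8°, groundspeed 191.0 kt
Leg 2: desired track 124.0°; wind correction +6.9° → command heading 130.9°, groundspeed 202.5 kt
Leg 3: desired track 272.3°; wind correction +2.4° → command heading 274.7°, groundspeed 111.6 kt
Leg 4: desired track 102.9°; wind correction +0.8° → command heading 103.7°, groundspeed 207.6 kt
Leg 5: desired track 53.5°; wind correction -12.7° → command heading 40.8°, groundspeed 188.5 kt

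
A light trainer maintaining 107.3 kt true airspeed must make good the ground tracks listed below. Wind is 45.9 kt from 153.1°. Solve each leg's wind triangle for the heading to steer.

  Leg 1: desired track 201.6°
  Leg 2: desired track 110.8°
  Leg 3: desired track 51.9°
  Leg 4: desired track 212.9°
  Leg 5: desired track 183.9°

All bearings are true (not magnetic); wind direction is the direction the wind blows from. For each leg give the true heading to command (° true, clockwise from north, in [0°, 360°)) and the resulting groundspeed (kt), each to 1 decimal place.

Leg 1: heading=182.9°, groundspeed=71.2 kt
Leg 2: heading=127.5°, groundspeed=68.8 kt
Leg 3: heading=76.7°, groundspeed=106.3 kt
Leg 4: heading=191.2°, groundspeed=76.6 kt
Leg 5: heading=171.2°, groundspeed=65.3 kt

Leg 1: desired track 201.6°; wind correction -18.7° → command heading 182.9°, groundspeed 71.2 kt
Leg 2: desired track 110.8°; wind correction +16.7° → command heading 127.5°, groundspeed 68.8 kt
Leg 3: desired track 51.9°; wind correction +24.8° → command heading 76.7°, groundspeed 106.3 kt
Leg 4: desired track 212.9°; wind correction -21.7° → command heading 191.2°, groundspeed 76.6 kt
Leg 5: desired track 183.9°; wind correction -12.7° → command heading 171.2°, groundspeed 65.3 kt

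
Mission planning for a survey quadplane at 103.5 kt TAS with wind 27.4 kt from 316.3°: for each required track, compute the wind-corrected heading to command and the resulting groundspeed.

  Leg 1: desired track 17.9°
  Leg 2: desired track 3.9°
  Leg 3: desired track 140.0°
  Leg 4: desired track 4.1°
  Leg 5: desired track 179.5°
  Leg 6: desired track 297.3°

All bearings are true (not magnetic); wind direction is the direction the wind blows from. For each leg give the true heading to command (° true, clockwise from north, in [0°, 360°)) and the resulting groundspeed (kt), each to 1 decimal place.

Leg 1: desired track 17.9°; wind correction -13.5° → command heading 4.4°, groundspeed 87.6 kt
Leg 2: desired track 3.9°; wind correction -11.3° → command heading 352.6°, groundspeed 83.0 kt
Leg 3: desired track 140.0°; wind correction +1.0° → command heading 141.0°, groundspeed 130.8 kt
Leg 4: desired track 4.1°; wind correction -11.3° → command heading 352.8°, groundspeed 83.1 kt
Leg 5: desired track 179.5°; wind correction +10.4° → command heading 189.9°, groundspeed 121.8 kt
Leg 6: desired track 297.3°; wind correction +4.9° → command heading 302.2°, groundspeed 77.2 kt

Leg 1: heading=4.4°, groundspeed=87.6 kt
Leg 2: heading=352.6°, groundspeed=83.0 kt
Leg 3: heading=141.0°, groundspeed=130.8 kt
Leg 4: heading=352.8°, groundspeed=83.1 kt
Leg 5: heading=189.9°, groundspeed=121.8 kt
Leg 6: heading=302.2°, groundspeed=77.2 kt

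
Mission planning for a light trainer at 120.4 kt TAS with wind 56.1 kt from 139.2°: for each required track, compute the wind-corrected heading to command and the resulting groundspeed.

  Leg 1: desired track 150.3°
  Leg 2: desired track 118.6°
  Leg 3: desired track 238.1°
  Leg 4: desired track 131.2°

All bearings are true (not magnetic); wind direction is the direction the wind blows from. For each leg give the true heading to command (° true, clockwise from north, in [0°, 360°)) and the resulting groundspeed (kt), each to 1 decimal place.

Leg 1: desired track 150.3°; wind correction -5.1° → command heading 145.2°, groundspeed 64.9 kt
Leg 2: desired track 118.6°; wind correction +9.4° → command heading 128.0°, groundspeed 66.3 kt
Leg 3: desired track 238.1°; wind correction -27.4° → command heading 210.7°, groundspeed 115.6 kt
Leg 4: desired track 131.2°; wind correction +3.7° → command heading 134.9°, groundspeed 64.6 kt

Leg 1: heading=145.2°, groundspeed=64.9 kt
Leg 2: heading=128.0°, groundspeed=66.3 kt
Leg 3: heading=210.7°, groundspeed=115.6 kt
Leg 4: heading=134.9°, groundspeed=64.6 kt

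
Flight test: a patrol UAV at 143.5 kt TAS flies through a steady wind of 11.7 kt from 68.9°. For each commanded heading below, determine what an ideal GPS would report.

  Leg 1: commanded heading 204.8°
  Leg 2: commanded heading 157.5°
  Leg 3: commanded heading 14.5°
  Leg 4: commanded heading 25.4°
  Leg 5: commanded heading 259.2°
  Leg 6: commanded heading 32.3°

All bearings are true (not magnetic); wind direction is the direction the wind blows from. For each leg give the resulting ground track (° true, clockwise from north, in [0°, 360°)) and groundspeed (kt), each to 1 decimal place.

Leg 1: track=207.9°, groundspeed=152.1 kt
Leg 2: track=162.2°, groundspeed=143.7 kt
Leg 3: track=10.5°, groundspeed=137.0 kt
Leg 4: track=22.0°, groundspeed=135.3 kt
Leg 5: track=258.4°, groundspeed=155.0 kt
Leg 6: track=29.3°, groundspeed=134.3 kt

Leg 1: heading 204.8°; drift +3.1° → track 207.9°, groundspeed 152.1 kt
Leg 2: heading 157.5°; drift +4.7° → track 162.2°, groundspeed 143.7 kt
Leg 3: heading 14.5°; drift -4.0° → track 10.5°, groundspeed 137.0 kt
Leg 4: heading 25.4°; drift -3.4° → track 22.0°, groundspeed 135.3 kt
Leg 5: heading 259.2°; drift -0.8° → track 258.4°, groundspeed 155.0 kt
Leg 6: heading 32.3°; drift -3.0° → track 29.3°, groundspeed 134.3 kt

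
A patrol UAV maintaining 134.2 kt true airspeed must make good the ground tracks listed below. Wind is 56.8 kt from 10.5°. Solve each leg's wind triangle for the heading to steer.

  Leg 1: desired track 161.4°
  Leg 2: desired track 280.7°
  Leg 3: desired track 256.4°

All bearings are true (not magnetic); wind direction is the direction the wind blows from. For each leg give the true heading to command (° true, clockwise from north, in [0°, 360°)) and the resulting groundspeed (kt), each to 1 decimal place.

Leg 1: desired track 161.4°; wind correction -11.9° → command heading 149.5°, groundspeed 181.0 kt
Leg 2: desired track 280.7°; wind correction +25.0° → command heading 305.7°, groundspeed 121.4 kt
Leg 3: desired track 256.4°; wind correction +22.7° → command heading 279.1°, groundspeed 147.0 kt

Leg 1: heading=149.5°, groundspeed=181.0 kt
Leg 2: heading=305.7°, groundspeed=121.4 kt
Leg 3: heading=279.1°, groundspeed=147.0 kt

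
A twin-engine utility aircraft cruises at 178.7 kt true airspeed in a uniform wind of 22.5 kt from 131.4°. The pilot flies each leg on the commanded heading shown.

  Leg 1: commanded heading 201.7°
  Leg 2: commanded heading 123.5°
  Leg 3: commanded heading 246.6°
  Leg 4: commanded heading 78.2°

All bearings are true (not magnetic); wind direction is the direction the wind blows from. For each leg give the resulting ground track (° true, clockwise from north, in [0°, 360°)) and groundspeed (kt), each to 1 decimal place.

Leg 1: track=208.8°, groundspeed=172.4 kt
Leg 2: track=122.4°, groundspeed=156.4 kt
Leg 3: track=252.8°, groundspeed=189.4 kt
Leg 4: track=72.0°, groundspeed=166.2 kt

Leg 1: heading 201.7°; drift +7.1° → track 208.8°, groundspeed 172.4 kt
Leg 2: heading 123.5°; drift -1.1° → track 122.4°, groundspeed 156.4 kt
Leg 3: heading 246.6°; drift +6.2° → track 252.8°, groundspeed 189.4 kt
Leg 4: heading 78.2°; drift -6.2° → track 72.0°, groundspeed 166.2 kt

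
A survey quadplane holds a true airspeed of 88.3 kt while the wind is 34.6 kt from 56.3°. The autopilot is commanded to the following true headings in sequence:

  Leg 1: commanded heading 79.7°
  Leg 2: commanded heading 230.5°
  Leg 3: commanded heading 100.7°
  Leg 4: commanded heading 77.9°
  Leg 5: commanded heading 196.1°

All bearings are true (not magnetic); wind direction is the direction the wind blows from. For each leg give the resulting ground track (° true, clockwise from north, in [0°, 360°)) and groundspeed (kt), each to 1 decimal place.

Leg 1: track=93.4°, groundspeed=58.2 kt
Leg 2: track=232.1°, groundspeed=122.8 kt
Leg 3: track=121.5°, groundspeed=68.0 kt
Leg 4: track=90.7°, groundspeed=57.6 kt
Leg 5: track=207.1°, groundspeed=116.9 kt

Leg 1: heading 79.7°; drift +13.7° → track 93.4°, groundspeed 58.2 kt
Leg 2: heading 230.5°; drift +1.6° → track 232.1°, groundspeed 122.8 kt
Leg 3: heading 100.7°; drift +20.8° → track 121.5°, groundspeed 68.0 kt
Leg 4: heading 77.9°; drift +12.8° → track 90.7°, groundspeed 57.6 kt
Leg 5: heading 196.1°; drift +11.0° → track 207.1°, groundspeed 116.9 kt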